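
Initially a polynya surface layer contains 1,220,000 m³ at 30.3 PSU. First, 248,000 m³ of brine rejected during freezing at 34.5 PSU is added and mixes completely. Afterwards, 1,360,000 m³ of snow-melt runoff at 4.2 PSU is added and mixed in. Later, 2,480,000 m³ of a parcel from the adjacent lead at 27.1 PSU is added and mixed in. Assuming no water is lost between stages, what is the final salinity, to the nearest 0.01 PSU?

Conserving salt mass:
Initial salt = 1,220,000×30.3 = 36,966,000
After stage 1: salt = 36,966,000 + 248,000×34.5 = 45,522,000; volume = 1,468,000 m³; S = 31.01 PSU
After stage 2: salt = 45,522,000 + 1,360,000×4.2 = 51,234,000; volume = 2,828,000 m³; S = 18.117 PSU
After stage 3: salt = 51,234,000 + 2,480,000×27.1 = 118,442,000; volume = 5,308,000 m³
S = 118,442,000 / 5,308,000 = 22.3139 PSU

22.31 PSU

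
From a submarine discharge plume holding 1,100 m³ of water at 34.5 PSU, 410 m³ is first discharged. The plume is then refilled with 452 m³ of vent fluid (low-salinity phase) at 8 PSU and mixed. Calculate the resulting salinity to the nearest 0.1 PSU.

Remaining after removal: 690 m³ at 34.5 PSU (salt = 23,805)
After addition: salt = 23,805 + 452×8 = 27,421; volume = 1,142 m³
S = 27,421 / 1,142 = 24.0114 PSU

24.0 PSU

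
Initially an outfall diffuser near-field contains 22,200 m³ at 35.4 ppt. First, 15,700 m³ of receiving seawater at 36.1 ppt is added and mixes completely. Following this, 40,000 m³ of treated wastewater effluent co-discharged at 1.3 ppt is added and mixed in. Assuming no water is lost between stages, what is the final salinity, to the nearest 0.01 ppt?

By conservation of dissolved salt,
Initial salt = 22,200×35.4 = 785,880
After stage 1: salt = 785,880 + 15,700×36.1 = 1,352,650; volume = 37,900 m³; S = 35.69 ppt
After stage 2: salt = 1,352,650 + 40,000×1.3 = 1,404,650; volume = 77,900 m³
S = 1,404,650 / 77,900 = 18.0315 ppt

18.03 ppt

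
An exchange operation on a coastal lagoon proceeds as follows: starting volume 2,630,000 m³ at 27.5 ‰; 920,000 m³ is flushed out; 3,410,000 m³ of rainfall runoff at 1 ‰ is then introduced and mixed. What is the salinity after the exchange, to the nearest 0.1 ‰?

9.9 ‰

Remaining after removal: 1,710,000 m³ at 27.5 ‰ (salt = 47,025,000)
After addition: salt = 47,025,000 + 3,410,000×1 = 50,435,000; volume = 5,120,000 m³
S = 50,435,000 / 5,120,000 = 9.8506 ‰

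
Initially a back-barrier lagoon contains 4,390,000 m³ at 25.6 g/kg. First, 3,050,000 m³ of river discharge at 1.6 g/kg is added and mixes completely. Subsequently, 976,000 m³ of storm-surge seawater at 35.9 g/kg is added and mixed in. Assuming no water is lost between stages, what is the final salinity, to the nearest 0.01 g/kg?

18.10 g/kg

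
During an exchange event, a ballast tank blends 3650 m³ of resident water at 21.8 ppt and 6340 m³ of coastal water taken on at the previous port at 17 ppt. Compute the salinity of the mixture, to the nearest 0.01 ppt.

18.75 ppt

Total salt / total volume:
salt = 3,650×21.8 + 6,340×17 = 79,570 + 107,780 = 187,350
volume = 3,650 + 6,340 = 9,990 m³
S = 187,350 / 9,990 = 18.7538 ppt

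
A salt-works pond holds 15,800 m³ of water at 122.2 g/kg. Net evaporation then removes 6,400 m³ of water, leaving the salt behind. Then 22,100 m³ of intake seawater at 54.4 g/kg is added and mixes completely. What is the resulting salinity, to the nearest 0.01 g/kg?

99.46 g/kg

After evaporation: salt = 15,800×122.2 = 1,930,760; volume = 15,800 − 6,400 = 9,400 m³
After mixing: salt = 1,930,760 + 22,100×54.4 = 3,133,000; volume = 9,400 + 22,100 = 31,500 m³
S = 3,133,000 / 31,500 = 99.4603 g/kg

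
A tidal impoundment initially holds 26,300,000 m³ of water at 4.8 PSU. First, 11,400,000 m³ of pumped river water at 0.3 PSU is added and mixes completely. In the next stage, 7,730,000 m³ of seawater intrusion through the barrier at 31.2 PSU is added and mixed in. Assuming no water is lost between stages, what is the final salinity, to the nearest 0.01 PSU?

8.16 PSU

Conserving salt mass:
Initial salt = 26,300,000×4.8 = 126,240,000
After stage 1: salt = 126,240,000 + 11,400,000×0.3 = 129,660,000; volume = 37,700,000 m³; S = 3.439 PSU
After stage 2: salt = 129,660,000 + 7,730,000×31.2 = 370,836,000; volume = 45,430,000 m³
S = 370,836,000 / 45,430,000 = 8.1628 PSU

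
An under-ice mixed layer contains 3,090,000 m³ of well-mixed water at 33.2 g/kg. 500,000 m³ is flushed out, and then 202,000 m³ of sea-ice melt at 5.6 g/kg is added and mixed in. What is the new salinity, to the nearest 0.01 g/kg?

Remaining after removal: 2,590,000 m³ at 33.2 g/kg (salt = 85,988,000)
After addition: salt = 85,988,000 + 202,000×5.6 = 87,119,200; volume = 2,792,000 m³
S = 87,119,200 / 2,792,000 = 31.2032 g/kg

31.20 g/kg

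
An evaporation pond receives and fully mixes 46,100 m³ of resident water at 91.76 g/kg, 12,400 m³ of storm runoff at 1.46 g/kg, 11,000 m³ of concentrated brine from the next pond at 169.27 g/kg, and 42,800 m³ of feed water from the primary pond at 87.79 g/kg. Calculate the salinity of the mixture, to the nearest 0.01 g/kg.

Mass of salt is conserved:
salt = 46,100×91.76 + 12,400×1.46 + 11,000×169.27 + 42,800×87.79 = 4,230,136 + 18,104 + 1,861,970 + 3,757,412 = 9,867,622
volume = 46,100 + 12,400 + 11,000 + 42,800 = 112,300 m³
S = 9,867,622 / 112,300 = 87.8684 g/kg

87.87 g/kg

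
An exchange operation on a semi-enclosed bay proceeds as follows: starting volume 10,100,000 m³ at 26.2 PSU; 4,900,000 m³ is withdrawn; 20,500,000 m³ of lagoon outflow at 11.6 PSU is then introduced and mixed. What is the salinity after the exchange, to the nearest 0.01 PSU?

14.55 PSU

Remaining after removal: 5,200,000 m³ at 26.2 PSU (salt = 136,240,000)
After addition: salt = 136,240,000 + 20,500,000×11.6 = 374,040,000; volume = 25,700,000 m³
S = 374,040,000 / 25,700,000 = 14.5541 PSU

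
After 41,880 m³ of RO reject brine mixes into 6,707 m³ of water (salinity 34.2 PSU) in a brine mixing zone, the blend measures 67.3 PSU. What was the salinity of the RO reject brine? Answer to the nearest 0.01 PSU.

72.60 PSU

Salt balance: 6,707×34.2 + 41,880×S = 48,587×67.3
229,379.4 + 41,880·S = 3,269,905.1
S = (3,269,905.1 − 229,379.4) / 41,880 = 72.6009 PSU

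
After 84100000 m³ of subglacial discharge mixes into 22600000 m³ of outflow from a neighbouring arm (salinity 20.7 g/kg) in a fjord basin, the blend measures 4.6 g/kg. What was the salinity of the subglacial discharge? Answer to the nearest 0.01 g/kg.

0.27 g/kg

Salt balance: 22,600,000×20.7 + 84,100,000×S = 106,700,000×4.6
467,820,000 + 84,100,000·S = 490,820,000
S = (490,820,000 − 467,820,000) / 84,100,000 = 0.2735 g/kg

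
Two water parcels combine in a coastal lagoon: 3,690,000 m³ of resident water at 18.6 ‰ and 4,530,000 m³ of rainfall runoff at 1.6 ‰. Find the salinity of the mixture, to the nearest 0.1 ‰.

Total salt / total volume:
salt = 3,690,000×18.6 + 4,530,000×1.6 = 68,634,000 + 7,248,000 = 75,882,000
volume = 3,690,000 + 4,530,000 = 8,220,000 m³
S = 75,882,000 / 8,220,000 = 9.231 ‰

9.2 ‰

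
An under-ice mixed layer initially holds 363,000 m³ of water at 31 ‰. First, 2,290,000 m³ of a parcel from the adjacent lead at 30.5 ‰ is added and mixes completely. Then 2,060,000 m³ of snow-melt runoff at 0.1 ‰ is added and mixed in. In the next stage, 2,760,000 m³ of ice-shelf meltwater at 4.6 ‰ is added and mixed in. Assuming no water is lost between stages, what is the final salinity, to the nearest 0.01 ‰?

Total salt / total volume:
Initial salt = 363,000×31 = 11,253,000
After stage 1: salt = 11,253,000 + 2,290,000×30.5 = 81,098,000; volume = 2,653,000 m³; S = 30.568 ‰
After stage 2: salt = 81,098,000 + 2,060,000×0.1 = 81,304,000; volume = 4,713,000 m³; S = 17.251 ‰
After stage 3: salt = 81,304,000 + 2,760,000×4.6 = 94,000,000; volume = 7,473,000 m³
S = 94,000,000 / 7,473,000 = 12.5786 ‰

12.58 ‰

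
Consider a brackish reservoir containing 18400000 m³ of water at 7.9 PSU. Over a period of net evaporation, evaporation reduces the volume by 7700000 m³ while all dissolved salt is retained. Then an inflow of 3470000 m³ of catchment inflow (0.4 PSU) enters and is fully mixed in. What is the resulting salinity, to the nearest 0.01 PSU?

After evaporation: salt = 18,400,000×7.9 = 145,360,000; volume = 18,400,000 − 7,700,000 = 10,700,000 m³
After mixing: salt = 145,360,000 + 3,470,000×0.4 = 146,748,000; volume = 10,700,000 + 3,470,000 = 14,170,000 m³
S = 146,748,000 / 14,170,000 = 10.3562 PSU

10.36 PSU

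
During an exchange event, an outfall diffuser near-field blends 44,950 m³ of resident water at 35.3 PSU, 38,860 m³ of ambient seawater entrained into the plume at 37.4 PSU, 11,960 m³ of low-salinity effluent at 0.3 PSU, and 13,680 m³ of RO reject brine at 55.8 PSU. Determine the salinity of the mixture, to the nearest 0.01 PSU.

Conserving salt mass:
salt = 44,950×35.3 + 38,860×37.4 + 11,960×0.3 + 13,680×55.8 = 1,586,735 + 1,453,364 + 3,588 + 763,344 = 3,807,031
volume = 44,950 + 38,860 + 11,960 + 13,680 = 109,450 m³
S = 3,807,031 / 109,450 = 34.7833 PSU

34.78 PSU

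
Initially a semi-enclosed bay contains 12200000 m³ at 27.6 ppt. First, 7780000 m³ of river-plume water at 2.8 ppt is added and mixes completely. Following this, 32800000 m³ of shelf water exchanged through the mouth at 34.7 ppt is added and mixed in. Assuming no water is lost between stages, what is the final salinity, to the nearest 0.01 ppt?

28.36 ppt

Weighted by volume,
Initial salt = 12,200,000×27.6 = 336,720,000
After stage 1: salt = 336,720,000 + 7,780,000×2.8 = 358,504,000; volume = 19,980,000 m³; S = 17.943 ppt
After stage 2: salt = 358,504,000 + 32,800,000×34.7 = 1,496,664,000; volume = 52,780,000 m³
S = 1,496,664,000 / 52,780,000 = 28.3567 ppt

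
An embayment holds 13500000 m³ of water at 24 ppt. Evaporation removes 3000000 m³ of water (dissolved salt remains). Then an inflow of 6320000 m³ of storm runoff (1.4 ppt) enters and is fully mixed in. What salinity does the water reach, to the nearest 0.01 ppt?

After evaporation: salt = 13,500,000×24 = 324,000,000; volume = 13,500,000 − 3,000,000 = 10,500,000 m³
After mixing: salt = 324,000,000 + 6,320,000×1.4 = 332,848,000; volume = 10,500,000 + 6,320,000 = 16,820,000 m³
S = 332,848,000 / 16,820,000 = 19.7888 ppt

19.79 ppt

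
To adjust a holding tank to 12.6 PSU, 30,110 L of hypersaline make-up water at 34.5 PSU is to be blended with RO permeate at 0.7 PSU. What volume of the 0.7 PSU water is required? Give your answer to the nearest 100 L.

55400 L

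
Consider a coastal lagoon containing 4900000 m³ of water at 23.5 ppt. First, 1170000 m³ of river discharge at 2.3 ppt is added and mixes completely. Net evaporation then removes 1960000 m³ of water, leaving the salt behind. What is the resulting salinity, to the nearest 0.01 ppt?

After mixing: salt = 4,900,000×23.5 + 1,170,000×2.3 = 117,841,000; volume = 6,070,000 m³
After evaporation: salt unchanged = 117,841,000; volume = 6,070,000 − 1,960,000 = 4,110,000 m³
S = 117,841,000 / 4,110,000 = 28.6718 ppt

28.67 ppt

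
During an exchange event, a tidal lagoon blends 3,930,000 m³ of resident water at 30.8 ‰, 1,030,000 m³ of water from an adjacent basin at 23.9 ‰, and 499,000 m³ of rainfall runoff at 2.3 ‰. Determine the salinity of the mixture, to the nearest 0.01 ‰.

Salt balance:
salt = 3,930,000×30.8 + 1,030,000×23.9 + 499,000×2.3 = 121,044,000 + 24,617,000 + 1,147,700 = 146,808,700
volume = 3,930,000 + 1,030,000 + 499,000 = 5,459,000 m³
S = 146,808,700 / 5,459,000 = 26.893 ‰

26.89 ‰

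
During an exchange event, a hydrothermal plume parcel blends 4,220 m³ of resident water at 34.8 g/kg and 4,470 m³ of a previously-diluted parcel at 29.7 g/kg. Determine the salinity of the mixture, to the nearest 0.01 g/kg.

Weighted by volume,
salt = 4,220×34.8 + 4,470×29.7 = 146,856 + 132,759 = 279,615
volume = 4,220 + 4,470 = 8,690 m³
S = 279,615 / 8,690 = 32.1766 g/kg

32.18 g/kg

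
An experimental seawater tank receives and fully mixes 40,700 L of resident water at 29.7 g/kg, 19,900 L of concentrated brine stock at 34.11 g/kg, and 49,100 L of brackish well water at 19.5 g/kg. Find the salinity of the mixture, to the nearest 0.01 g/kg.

Weighted by volume,
salt = 40,700×29.7 + 19,900×34.11 + 49,100×19.5 = 1,208,790 + 678,789 + 957,450 = 2,845,029
volume = 40,700 + 19,900 + 49,100 = 109,700 L
S = 2,845,029 / 109,700 = 25.9346 g/kg

25.93 g/kg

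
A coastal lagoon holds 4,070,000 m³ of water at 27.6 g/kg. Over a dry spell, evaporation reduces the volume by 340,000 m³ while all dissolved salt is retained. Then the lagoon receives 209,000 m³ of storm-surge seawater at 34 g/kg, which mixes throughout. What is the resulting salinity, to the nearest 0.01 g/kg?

After evaporation: salt = 4,070,000×27.6 = 112,332,000; volume = 4,070,000 − 340,000 = 3,730,000 m³
After mixing: salt = 112,332,000 + 209,000×34 = 119,438,000; volume = 3,730,000 + 209,000 = 3,939,000 m³
S = 119,438,000 / 3,939,000 = 30.3219 g/kg

30.32 g/kg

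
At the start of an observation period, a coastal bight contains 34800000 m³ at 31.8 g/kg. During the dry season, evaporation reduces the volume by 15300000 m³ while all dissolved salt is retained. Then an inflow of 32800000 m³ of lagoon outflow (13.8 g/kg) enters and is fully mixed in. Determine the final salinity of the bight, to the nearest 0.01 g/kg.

29.81 g/kg

After evaporation: salt = 34,800,000×31.8 = 1,106,640,000; volume = 34,800,000 − 15,300,000 = 19,500,000 m³
After mixing: salt = 1,106,640,000 + 32,800,000×13.8 = 1,559,280,000; volume = 19,500,000 + 32,800,000 = 52,300,000 m³
S = 1,559,280,000 / 52,300,000 = 29.8141 g/kg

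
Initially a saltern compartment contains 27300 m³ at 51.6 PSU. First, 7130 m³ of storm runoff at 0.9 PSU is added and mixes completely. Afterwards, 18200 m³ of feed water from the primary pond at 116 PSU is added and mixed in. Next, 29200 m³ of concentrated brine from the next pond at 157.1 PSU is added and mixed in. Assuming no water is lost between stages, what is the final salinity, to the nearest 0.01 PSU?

By conservation of dissolved salt,
Initial salt = 27,300×51.6 = 1,408,680
After stage 1: salt = 1,408,680 + 7,130×0.9 = 1,415,097; volume = 34,430 m³; S = 41.101 PSU
After stage 2: salt = 1,415,097 + 18,200×116 = 3,526,297; volume = 52,630 m³; S = 67.002 PSU
After stage 3: salt = 3,526,297 + 29,200×157.1 = 8,113,617; volume = 81,830 m³
S = 8,113,617 / 81,830 = 99.1521 PSU

99.15 PSU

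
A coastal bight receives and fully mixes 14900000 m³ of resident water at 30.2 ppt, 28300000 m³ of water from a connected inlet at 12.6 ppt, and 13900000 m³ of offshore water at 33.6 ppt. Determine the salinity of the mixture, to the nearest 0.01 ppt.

22.30 ppt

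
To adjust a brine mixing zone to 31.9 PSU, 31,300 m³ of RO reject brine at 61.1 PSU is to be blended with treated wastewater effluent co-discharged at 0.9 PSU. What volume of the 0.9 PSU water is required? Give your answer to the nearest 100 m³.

Salt balance: 31,300×61.1 + V×0.9 = (31,300+V)×31.9
1,912,430 + 0.9V = 998,470 + 31.9V
913,960 = 31V
V = 29,482.58 m³

29500 m³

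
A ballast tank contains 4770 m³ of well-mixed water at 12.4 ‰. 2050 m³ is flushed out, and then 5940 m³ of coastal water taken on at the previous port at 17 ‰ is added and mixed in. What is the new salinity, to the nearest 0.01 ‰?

15.56 ‰

Remaining after removal: 2,720 m³ at 12.4 ‰ (salt = 33,728)
After addition: salt = 33,728 + 5,940×17 = 134,708; volume = 8,660 m³
S = 134,708 / 8,660 = 15.5552 ‰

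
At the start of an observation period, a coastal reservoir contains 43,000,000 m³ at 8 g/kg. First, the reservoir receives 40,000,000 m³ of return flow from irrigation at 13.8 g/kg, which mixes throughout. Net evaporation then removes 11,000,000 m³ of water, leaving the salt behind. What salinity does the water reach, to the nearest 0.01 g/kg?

12.44 g/kg

After mixing: salt = 43,000,000×8 + 40,000,000×13.8 = 896,000,000; volume = 83,000,000 m³
After evaporation: salt unchanged = 896,000,000; volume = 83,000,000 − 11,000,000 = 72,000,000 m³
S = 896,000,000 / 72,000,000 = 12.4444 g/kg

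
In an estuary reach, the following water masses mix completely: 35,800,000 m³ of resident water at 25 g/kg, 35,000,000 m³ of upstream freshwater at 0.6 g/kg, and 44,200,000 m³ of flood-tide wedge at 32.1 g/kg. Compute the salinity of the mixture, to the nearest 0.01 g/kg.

20.30 g/kg

Total salt / total volume:
salt = 35,800,000×25 + 35,000,000×0.6 + 44,200,000×32.1 = 895,000,000 + 21,000,000 + 1,418,820,000 = 2,334,820,000
volume = 35,800,000 + 35,000,000 + 44,200,000 = 115,000,000 m³
S = 2,334,820,000 / 115,000,000 = 20.3028 g/kg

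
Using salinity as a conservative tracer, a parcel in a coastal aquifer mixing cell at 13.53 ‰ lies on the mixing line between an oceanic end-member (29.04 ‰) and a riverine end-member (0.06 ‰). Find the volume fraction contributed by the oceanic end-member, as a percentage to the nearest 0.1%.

Let g be the oceanic fraction. Salt balance per unit volume:
g×29.04 + (1−g)×0.06 = 13.53
g = (13.53 − 0.06) / (29.04 − 0.06) = 13.47/28.98 = 0.4648

46.5%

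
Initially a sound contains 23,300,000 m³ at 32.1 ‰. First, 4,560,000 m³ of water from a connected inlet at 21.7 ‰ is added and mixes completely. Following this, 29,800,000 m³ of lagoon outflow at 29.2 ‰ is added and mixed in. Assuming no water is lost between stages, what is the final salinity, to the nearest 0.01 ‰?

Weighted by volume,
Initial salt = 23,300,000×32.1 = 747,930,000
After stage 1: salt = 747,930,000 + 4,560,000×21.7 = 846,882,000; volume = 27,860,000 m³; S = 30.398 ‰
After stage 2: salt = 846,882,000 + 29,800,000×29.2 = 1,717,042,000; volume = 57,660,000 m³
S = 1,717,042,000 / 57,660,000 = 29.7787 ‰

29.78 ‰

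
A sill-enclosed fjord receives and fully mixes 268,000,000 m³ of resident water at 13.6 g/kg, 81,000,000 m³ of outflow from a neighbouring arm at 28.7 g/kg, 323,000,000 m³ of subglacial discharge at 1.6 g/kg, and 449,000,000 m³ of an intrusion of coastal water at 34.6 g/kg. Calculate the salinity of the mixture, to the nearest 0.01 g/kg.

19.64 g/kg

Salt balance:
salt = 268,000,000×13.6 + 81,000,000×28.7 + 323,000,000×1.6 + 449,000,000×34.6 = 3,644,800,000 + 2,324,700,000 + 516,800,000 + 15,535,400,000 = 22,021,700,000
volume = 268,000,000 + 81,000,000 + 323,000,000 + 449,000,000 = 1,121,000,000 m³
S = 22,021,700,000 / 1,121,000,000 = 19.6447 g/kg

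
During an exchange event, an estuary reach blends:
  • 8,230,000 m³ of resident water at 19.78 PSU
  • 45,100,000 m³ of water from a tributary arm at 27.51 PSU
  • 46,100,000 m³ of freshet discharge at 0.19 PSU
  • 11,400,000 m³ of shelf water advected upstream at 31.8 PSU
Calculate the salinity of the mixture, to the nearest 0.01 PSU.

16.01 PSU

Weighted by volume,
salt = 8,230,000×19.78 + 45,100,000×27.51 + 46,100,000×0.19 + 11,400,000×31.8 = 162,789,400 + 1,240,701,000 + 8,759,000 + 362,520,000 = 1,774,769,400
volume = 8,230,000 + 45,100,000 + 46,100,000 + 11,400,000 = 110,830,000 m³
S = 1,774,769,400 / 110,830,000 = 16.0134 PSU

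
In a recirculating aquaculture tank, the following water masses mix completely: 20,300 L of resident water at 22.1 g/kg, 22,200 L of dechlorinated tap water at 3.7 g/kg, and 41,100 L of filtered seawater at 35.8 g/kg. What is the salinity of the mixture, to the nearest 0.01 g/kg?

23.95 g/kg

Mass of salt is conserved:
salt = 20,300×22.1 + 22,200×3.7 + 41,100×35.8 = 448,630 + 82,140 + 1,471,380 = 2,002,150
volume = 20,300 + 22,200 + 41,100 = 83,600 L
S = 2,002,150 / 83,600 = 23.9492 g/kg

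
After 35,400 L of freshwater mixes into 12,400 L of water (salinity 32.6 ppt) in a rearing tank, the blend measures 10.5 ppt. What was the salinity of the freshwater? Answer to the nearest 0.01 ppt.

2.76 ppt

Salt balance: 12,400×32.6 + 35,400×S = 47,800×10.5
404,240 + 35,400·S = 501,900
S = (501,900 − 404,240) / 35,400 = 2.7588 ppt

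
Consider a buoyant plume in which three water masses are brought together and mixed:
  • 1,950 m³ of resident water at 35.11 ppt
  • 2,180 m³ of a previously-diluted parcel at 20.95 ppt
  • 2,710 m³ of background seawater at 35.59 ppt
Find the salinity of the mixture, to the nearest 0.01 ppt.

By conservation of dissolved salt,
salt = 1,950×35.11 + 2,180×20.95 + 2,710×35.59 = 68,464.5 + 45,671 + 96,448.9 = 210,584.4
volume = 1,950 + 2,180 + 2,710 = 6,840 m³
S = 210,584.4 / 6,840 = 30.7872 ppt

30.79 ppt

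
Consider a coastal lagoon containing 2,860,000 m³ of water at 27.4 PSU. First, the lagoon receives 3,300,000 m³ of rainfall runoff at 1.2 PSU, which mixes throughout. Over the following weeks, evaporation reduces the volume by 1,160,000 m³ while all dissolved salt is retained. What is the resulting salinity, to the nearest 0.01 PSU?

16.46 PSU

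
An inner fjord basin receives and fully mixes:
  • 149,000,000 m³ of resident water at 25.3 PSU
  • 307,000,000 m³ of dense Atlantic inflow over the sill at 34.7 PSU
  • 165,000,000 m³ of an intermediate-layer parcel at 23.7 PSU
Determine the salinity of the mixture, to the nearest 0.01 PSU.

Conserving salt mass:
salt = 149,000,000×25.3 + 307,000,000×34.7 + 165,000,000×23.7 = 3,769,700,000 + 10,652,900,000 + 3,910,500,000 = 18,333,100,000
volume = 149,000,000 + 307,000,000 + 165,000,000 = 621,000,000 m³
S = 18,333,100,000 / 621,000,000 = 29.5219 PSU

29.52 PSU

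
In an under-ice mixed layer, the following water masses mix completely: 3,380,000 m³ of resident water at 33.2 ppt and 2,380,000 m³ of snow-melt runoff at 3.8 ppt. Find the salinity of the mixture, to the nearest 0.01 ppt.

21.05 ppt

Conserving salt mass:
salt = 3,380,000×33.2 + 2,380,000×3.8 = 112,216,000 + 9,044,000 = 121,260,000
volume = 3,380,000 + 2,380,000 = 5,760,000 m³
S = 121,260,000 / 5,760,000 = 21.0521 ppt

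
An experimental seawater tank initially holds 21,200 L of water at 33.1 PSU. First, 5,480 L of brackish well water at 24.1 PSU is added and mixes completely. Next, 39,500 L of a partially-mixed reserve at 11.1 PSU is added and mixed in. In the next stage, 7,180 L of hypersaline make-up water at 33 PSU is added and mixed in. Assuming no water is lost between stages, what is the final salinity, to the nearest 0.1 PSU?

20.6 PSU

Weighted by volume,
Initial salt = 21,200×33.1 = 701,720
After stage 1: salt = 701,720 + 5,480×24.1 = 833,788; volume = 26,680 L; S = 31.251 PSU
After stage 2: salt = 833,788 + 39,500×11.1 = 1,272,238; volume = 66,180 L; S = 19.224 PSU
After stage 3: salt = 1,272,238 + 7,180×33 = 1,509,178; volume = 73,360 L
S = 1,509,178 / 73,360 = 20.5722 PSU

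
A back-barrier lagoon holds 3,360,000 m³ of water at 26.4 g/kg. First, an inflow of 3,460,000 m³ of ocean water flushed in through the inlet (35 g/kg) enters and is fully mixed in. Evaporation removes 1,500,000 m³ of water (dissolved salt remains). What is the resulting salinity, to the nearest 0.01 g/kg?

39.44 g/kg

After mixing: salt = 3,360,000×26.4 + 3,460,000×35 = 209,804,000; volume = 6,820,000 m³
After evaporation: salt unchanged = 209,804,000; volume = 6,820,000 − 1,500,000 = 5,320,000 m³
S = 209,804,000 / 5,320,000 = 39.4368 g/kg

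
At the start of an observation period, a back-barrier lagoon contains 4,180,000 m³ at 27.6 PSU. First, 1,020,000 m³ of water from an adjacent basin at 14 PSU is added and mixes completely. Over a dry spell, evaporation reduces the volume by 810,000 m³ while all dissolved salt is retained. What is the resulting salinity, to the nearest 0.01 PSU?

After mixing: salt = 4,180,000×27.6 + 1,020,000×14 = 129,648,000; volume = 5,200,000 m³
After evaporation: salt unchanged = 129,648,000; volume = 5,200,000 − 810,000 = 4,390,000 m³
S = 129,648,000 / 4,390,000 = 29.5326 PSU

29.53 PSU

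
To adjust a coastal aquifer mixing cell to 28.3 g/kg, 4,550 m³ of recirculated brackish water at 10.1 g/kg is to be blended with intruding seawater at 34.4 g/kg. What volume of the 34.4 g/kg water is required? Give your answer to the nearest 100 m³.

13600 m³

Salt balance: 4,550×10.1 + V×34.4 = (4,550+V)×28.3
45,955 + 34.4V = 128,765 + 28.3V
82,810 = 6.1V
V = 13,575.41 m³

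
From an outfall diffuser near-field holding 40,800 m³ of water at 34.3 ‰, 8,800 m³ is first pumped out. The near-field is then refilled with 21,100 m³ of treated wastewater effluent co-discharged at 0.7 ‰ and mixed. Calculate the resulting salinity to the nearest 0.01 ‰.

20.95 ‰

Remaining after removal: 32,000 m³ at 34.3 ‰ (salt = 1,097,600)
After addition: salt = 1,097,600 + 21,100×0.7 = 1,112,370; volume = 53,100 m³
S = 1,112,370 / 53,100 = 20.9486 ‰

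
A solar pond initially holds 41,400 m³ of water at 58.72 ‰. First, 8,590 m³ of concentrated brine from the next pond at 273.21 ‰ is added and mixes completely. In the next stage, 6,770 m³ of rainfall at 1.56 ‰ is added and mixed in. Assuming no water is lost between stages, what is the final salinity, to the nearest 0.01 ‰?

84.36 ‰

Total salt / total volume:
Initial salt = 41,400×58.72 = 2,431,008
After stage 1: salt = 2,431,008 + 8,590×273.21 = 4,777,881.9; volume = 49,990 m³; S = 95.577 ‰
After stage 2: salt = 4,777,881.9 + 6,770×1.56 = 4,788,443.1; volume = 56,760 m³
S = 4,788,443.1 / 56,760 = 84.363 ‰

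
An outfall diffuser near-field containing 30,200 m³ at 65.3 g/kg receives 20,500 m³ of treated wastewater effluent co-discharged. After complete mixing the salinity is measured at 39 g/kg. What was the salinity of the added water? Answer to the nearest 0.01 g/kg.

0.26 g/kg

Salt balance: 30,200×65.3 + 20,500×S = 50,700×39
1,972,060 + 20,500·S = 1,977,300
S = (1,977,300 − 1,972,060) / 20,500 = 0.2556 g/kg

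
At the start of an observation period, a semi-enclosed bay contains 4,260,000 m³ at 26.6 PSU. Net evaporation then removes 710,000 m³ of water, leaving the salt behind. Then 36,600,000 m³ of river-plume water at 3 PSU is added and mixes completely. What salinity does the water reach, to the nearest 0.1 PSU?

5.6 PSU

After evaporation: salt = 4,260,000×26.6 = 113,316,000; volume = 4,260,000 − 710,000 = 3,550,000 m³
After mixing: salt = 113,316,000 + 36,600,000×3 = 223,116,000; volume = 3,550,000 + 36,600,000 = 40,150,000 m³
S = 223,116,000 / 40,150,000 = 5.5571 PSU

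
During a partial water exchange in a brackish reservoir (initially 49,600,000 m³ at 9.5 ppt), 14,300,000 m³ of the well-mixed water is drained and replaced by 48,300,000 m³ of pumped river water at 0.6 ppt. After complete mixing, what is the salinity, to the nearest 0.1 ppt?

4.4 ppt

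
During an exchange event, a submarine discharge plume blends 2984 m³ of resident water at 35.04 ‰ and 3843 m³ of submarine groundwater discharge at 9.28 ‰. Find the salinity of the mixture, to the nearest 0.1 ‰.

20.5 ‰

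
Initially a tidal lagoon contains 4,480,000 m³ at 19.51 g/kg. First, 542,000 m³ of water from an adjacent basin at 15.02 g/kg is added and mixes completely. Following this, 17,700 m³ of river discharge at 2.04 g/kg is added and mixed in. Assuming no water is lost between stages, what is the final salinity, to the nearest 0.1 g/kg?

Total salt / total volume:
Initial salt = 4,480,000×19.51 = 87,404,800
After stage 1: salt = 87,404,800 + 542,000×15.02 = 95,545,640; volume = 5,022,000 m³; S = 19.025 g/kg
After stage 2: salt = 95,545,640 + 17,700×2.04 = 95,581,748; volume = 5,039,700 m³
S = 95,581,748 / 5,039,700 = 18.9658 g/kg

19.0 g/kg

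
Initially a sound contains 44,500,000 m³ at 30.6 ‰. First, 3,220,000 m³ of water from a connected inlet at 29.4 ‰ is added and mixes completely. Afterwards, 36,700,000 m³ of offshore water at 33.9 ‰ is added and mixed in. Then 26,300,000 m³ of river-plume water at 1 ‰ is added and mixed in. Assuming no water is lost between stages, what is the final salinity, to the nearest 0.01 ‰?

24.63 ‰

Mass of salt is conserved:
Initial salt = 44,500,000×30.6 = 1,361,700,000
After stage 1: salt = 1,361,700,000 + 3,220,000×29.4 = 1,456,368,000; volume = 47,720,000 m³; S = 30.519 ‰
After stage 2: salt = 1,456,368,000 + 36,700,000×33.9 = 2,700,498,000; volume = 84,420,000 m³; S = 31.989 ‰
After stage 3: salt = 2,700,498,000 + 26,300,000×1 = 2,726,798,000; volume = 110,720,000 m³
S = 2,726,798,000 / 110,720,000 = 24.6279 ‰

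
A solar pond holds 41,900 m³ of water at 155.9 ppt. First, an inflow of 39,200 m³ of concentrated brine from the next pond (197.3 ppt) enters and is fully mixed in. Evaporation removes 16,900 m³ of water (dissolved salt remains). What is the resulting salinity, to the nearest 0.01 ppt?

After mixing: salt = 41,900×155.9 + 39,200×197.3 = 14,266,370; volume = 81,100 m³
After evaporation: salt unchanged = 14,266,370; volume = 81,100 − 16,900 = 64,200 m³
S = 14,266,370 / 64,200 = 222.2176 ppt

222.22 ppt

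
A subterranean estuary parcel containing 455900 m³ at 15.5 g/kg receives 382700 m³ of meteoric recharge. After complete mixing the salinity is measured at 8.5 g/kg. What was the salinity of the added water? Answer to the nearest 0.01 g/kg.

0.16 g/kg

Salt balance: 455,900×15.5 + 382,700×S = 838,600×8.5
7,066,450 + 382,700·S = 7,128,100
S = (7,128,100 − 7,066,450) / 382,700 = 0.1611 g/kg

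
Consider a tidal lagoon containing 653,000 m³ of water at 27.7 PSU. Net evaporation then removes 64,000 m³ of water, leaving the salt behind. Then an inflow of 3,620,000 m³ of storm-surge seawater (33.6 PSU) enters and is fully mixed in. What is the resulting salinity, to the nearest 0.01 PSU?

33.20 PSU

After evaporation: salt = 653,000×27.7 = 18,088,100; volume = 653,000 − 64,000 = 589,000 m³
After mixing: salt = 18,088,100 + 3,620,000×33.6 = 139,720,100; volume = 589,000 + 3,620,000 = 4,209,000 m³
S = 139,720,100 / 4,209,000 = 33.1956 PSU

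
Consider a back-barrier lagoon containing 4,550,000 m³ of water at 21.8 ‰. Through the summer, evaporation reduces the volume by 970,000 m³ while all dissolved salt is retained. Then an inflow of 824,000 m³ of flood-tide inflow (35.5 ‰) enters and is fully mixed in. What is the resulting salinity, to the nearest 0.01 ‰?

29.16 ‰

After evaporation: salt = 4,550,000×21.8 = 99,190,000; volume = 4,550,000 − 970,000 = 3,580,000 m³
After mixing: salt = 99,190,000 + 824,000×35.5 = 128,442,000; volume = 3,580,000 + 824,000 = 4,404,000 m³
S = 128,442,000 / 4,404,000 = 29.1649 ‰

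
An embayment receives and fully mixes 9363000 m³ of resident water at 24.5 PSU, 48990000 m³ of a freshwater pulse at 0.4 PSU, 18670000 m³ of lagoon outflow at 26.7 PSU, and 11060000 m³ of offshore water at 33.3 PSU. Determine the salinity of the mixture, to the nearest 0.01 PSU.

Weighted by volume,
salt = 9,363,000×24.5 + 48,990,000×0.4 + 18,670,000×26.7 + 11,060,000×33.3 = 229,393,500 + 19,596,000 + 498,489,000 + 368,298,000 = 1,115,776,500
volume = 9,363,000 + 48,990,000 + 18,670,000 + 11,060,000 = 88,083,000 m³
S = 1,115,776,500 / 88,083,000 = 12.6673 PSU

12.67 PSU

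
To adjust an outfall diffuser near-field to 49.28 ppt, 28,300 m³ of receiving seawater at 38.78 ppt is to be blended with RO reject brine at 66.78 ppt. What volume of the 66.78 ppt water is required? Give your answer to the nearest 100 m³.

17000 m³

Salt balance: 28,300×38.78 + V×66.78 = (28,300+V)×49.28
1,097,474 + 66.78V = 1,394,624 + 49.28V
297,150 = 17.5V
V = 16,980 m³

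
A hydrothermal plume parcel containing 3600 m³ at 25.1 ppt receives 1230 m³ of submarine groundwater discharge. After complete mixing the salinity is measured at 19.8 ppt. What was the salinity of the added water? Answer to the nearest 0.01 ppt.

4.29 ppt

Salt balance: 3,600×25.1 + 1,230×S = 4,830×19.8
90,360 + 1,230·S = 95,634
S = (95,634 − 90,360) / 1,230 = 4.2878 ppt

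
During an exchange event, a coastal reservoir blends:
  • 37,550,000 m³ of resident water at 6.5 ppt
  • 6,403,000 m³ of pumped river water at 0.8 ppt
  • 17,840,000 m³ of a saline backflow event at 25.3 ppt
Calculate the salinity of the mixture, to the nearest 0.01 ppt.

11.34 ppt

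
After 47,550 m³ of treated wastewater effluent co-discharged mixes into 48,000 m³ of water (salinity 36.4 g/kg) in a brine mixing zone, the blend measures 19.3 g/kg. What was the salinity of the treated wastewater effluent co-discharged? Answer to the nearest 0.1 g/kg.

2.0 g/kg

Salt balance: 48,000×36.4 + 47,550×S = 95,550×19.3
1,747,200 + 47,550·S = 1,844,115
S = (1,844,115 − 1,747,200) / 47,550 = 2.0382 g/kg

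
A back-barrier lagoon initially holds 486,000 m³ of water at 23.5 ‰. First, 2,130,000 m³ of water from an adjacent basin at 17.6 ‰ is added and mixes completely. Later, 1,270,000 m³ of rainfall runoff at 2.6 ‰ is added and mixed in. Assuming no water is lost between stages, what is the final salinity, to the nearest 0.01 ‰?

13.44 ‰

Conserving salt mass:
Initial salt = 486,000×23.5 = 11,421,000
After stage 1: salt = 11,421,000 + 2,130,000×17.6 = 48,909,000; volume = 2,616,000 m³; S = 18.696 ‰
After stage 2: salt = 48,909,000 + 1,270,000×2.6 = 52,211,000; volume = 3,886,000 m³
S = 52,211,000 / 3,886,000 = 13.4357 ‰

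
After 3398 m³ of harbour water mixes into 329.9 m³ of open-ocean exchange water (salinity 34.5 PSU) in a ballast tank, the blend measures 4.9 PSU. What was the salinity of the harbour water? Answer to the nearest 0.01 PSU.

Salt balance: 329.9×34.5 + 3,398×S = 3,727.9×4.9
11,381.55 + 3,398·S = 18,266.71
S = (18,266.71 − 11,381.55) / 3,398 = 2.0262 PSU

2.03 PSU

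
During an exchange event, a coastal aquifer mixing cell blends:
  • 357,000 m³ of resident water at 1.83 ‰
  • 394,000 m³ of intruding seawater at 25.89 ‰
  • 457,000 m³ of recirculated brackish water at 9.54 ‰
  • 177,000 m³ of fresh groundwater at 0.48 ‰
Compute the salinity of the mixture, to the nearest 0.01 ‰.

11.05 ‰

Conserving salt mass:
salt = 357,000×1.83 + 394,000×25.89 + 457,000×9.54 + 177,000×0.48 = 653,310 + 10,200,660 + 4,359,780 + 84,960 = 15,298,710
volume = 357,000 + 394,000 + 457,000 + 177,000 = 1,385,000 m³
S = 15,298,710 / 1,385,000 = 11.046 ‰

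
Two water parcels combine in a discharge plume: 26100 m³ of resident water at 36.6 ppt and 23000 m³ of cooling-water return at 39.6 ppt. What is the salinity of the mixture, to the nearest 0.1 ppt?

38.0 ppt

Mass of salt is conserved:
salt = 26,100×36.6 + 23,000×39.6 = 955,260 + 910,800 = 1,866,060
volume = 26,100 + 23,000 = 49,100 m³
S = 1,866,060 / 49,100 = 38.005 ppt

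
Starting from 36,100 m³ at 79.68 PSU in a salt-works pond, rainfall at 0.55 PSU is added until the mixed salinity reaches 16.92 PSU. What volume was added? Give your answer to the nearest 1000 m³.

138000 m³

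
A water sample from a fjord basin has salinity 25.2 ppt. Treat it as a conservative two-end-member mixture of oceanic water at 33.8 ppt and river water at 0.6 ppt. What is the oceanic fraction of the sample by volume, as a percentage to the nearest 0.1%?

74.1%

Let g be the oceanic fraction. Salt balance per unit volume:
g×33.8 + (1−g)×0.6 = 25.2
g = (25.2 − 0.6) / (33.8 − 0.6) = 24.6/33.2 = 0.741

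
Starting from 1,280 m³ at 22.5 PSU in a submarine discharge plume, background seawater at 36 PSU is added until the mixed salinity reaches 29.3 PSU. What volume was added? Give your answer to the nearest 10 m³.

1300 m³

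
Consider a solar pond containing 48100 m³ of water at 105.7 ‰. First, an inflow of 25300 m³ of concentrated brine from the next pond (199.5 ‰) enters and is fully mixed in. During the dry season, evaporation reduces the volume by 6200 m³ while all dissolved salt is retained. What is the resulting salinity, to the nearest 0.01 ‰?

After mixing: salt = 48,100×105.7 + 25,300×199.5 = 10,131,520; volume = 73,400 m³
After evaporation: salt unchanged = 10,131,520; volume = 73,400 − 6,200 = 67,200 m³
S = 10,131,520 / 67,200 = 150.7667 ‰

150.77 ‰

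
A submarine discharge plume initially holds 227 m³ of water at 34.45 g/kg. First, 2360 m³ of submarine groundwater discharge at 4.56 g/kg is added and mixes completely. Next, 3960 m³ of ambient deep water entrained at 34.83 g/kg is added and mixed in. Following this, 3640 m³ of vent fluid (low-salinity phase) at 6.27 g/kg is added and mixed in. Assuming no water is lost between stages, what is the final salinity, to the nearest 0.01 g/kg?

Total salt / total volume:
Initial salt = 227×34.45 = 7,820.15
After stage 1: salt = 7,820.15 + 2,360×4.56 = 18,581.75; volume = 2,587 m³; S = 7.183 g/kg
After stage 2: salt = 18,581.75 + 3,960×34.83 = 156,508.55; volume = 6,547 m³; S = 23.905 g/kg
After stage 3: salt = 156,508.55 + 3,640×6.27 = 179,331.35; volume = 10,187 m³
S = 179,331.35 / 10,187 = 17.6039 g/kg

17.60 g/kg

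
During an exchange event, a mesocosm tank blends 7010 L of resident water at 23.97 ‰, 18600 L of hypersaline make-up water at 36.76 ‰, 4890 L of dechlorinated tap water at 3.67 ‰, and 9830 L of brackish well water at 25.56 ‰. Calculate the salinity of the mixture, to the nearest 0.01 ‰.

By conservation of dissolved salt,
salt = 7,010×23.97 + 18,600×36.76 + 4,890×3.67 + 9,830×25.56 = 168,029.7 + 683,736 + 17,946.3 + 251,254.8 = 1,120,966.8
volume = 7,010 + 18,600 + 4,890 + 9,830 = 40,330 L
S = 1,120,966.8 / 40,330 = 27.7949 ‰

27.79 ‰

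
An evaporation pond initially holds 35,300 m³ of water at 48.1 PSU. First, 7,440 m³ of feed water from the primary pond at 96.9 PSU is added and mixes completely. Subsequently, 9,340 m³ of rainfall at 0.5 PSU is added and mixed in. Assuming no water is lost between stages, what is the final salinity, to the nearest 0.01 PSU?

46.53 PSU

Total salt / total volume:
Initial salt = 35,300×48.1 = 1,697,930
After stage 1: salt = 1,697,930 + 7,440×96.9 = 2,418,866; volume = 42,740 m³; S = 56.595 PSU
After stage 2: salt = 2,418,866 + 9,340×0.5 = 2,423,536; volume = 52,080 m³
S = 2,423,536 / 52,080 = 46.5349 PSU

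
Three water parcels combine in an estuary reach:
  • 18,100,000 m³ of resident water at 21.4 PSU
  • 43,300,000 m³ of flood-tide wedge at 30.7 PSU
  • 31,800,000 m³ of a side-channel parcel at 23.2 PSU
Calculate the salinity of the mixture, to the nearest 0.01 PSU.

Salt balance:
salt = 18,100,000×21.4 + 43,300,000×30.7 + 31,800,000×23.2 = 387,340,000 + 1,329,310,000 + 737,760,000 = 2,454,410,000
volume = 18,100,000 + 43,300,000 + 31,800,000 = 93,200,000 m³
S = 2,454,410,000 / 93,200,000 = 26.3349 PSU

26.33 PSU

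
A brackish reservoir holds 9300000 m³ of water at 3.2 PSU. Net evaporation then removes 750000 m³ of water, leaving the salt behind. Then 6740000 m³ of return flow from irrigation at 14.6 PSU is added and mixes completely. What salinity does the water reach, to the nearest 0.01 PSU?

After evaporation: salt = 9,300,000×3.2 = 29,760,000; volume = 9,300,000 − 750,000 = 8,550,000 m³
After mixing: salt = 29,760,000 + 6,740,000×14.6 = 128,164,000; volume = 8,550,000 + 6,740,000 = 15,290,000 m³
S = 128,164,000 / 15,290,000 = 8.3822 PSU

8.38 PSU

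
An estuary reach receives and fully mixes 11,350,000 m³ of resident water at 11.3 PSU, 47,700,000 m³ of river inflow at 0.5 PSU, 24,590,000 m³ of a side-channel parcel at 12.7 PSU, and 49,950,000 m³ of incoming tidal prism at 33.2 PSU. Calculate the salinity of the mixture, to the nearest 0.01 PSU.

15.89 PSU

Mass of salt is conserved:
salt = 11,350,000×11.3 + 47,700,000×0.5 + 24,590,000×12.7 + 49,950,000×33.2 = 128,255,000 + 23,850,000 + 312,293,000 + 1,658,340,000 = 2,122,738,000
volume = 11,350,000 + 47,700,000 + 24,590,000 + 49,950,000 = 133,590,000 m³
S = 2,122,738,000 / 133,590,000 = 15.8899 PSU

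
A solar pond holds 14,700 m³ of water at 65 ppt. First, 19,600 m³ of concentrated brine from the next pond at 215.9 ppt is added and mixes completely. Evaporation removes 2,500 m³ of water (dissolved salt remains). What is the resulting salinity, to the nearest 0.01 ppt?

163.12 ppt

After mixing: salt = 14,700×65 + 19,600×215.9 = 5,187,140; volume = 34,300 m³
After evaporation: salt unchanged = 5,187,140; volume = 34,300 − 2,500 = 31,800 m³
S = 5,187,140 / 31,800 = 163.1176 ppt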